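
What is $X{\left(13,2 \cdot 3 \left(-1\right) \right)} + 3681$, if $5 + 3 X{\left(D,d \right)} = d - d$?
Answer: $\frac{11038}{3} \approx 3679.3$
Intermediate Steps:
$X{\left(D,d \right)} = - \frac{5}{3}$ ($X{\left(D,d \right)} = - \frac{5}{3} + \frac{d - d}{3} = - \frac{5}{3} + \frac{1}{3} \cdot 0 = - \frac{5}{3} + 0 = - \frac{5}{3}$)
$X{\left(13,2 \cdot 3 \left(-1\right) \right)} + 3681 = - \frac{5}{3} + 3681 = \frac{11038}{3}$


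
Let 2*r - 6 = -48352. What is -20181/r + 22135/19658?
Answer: 931787453/475192834 ≈ 1.9609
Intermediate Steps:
r = -24173 (r = 3 + (½)*(-48352) = 3 - 24176 = -24173)
-20181/r + 22135/19658 = -20181/(-24173) + 22135/19658 = -20181*(-1/24173) + 22135*(1/19658) = 20181/24173 + 22135/19658 = 931787453/475192834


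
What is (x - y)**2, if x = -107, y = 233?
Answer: 115600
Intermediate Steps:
(x - y)**2 = (-107 - 1*233)**2 = (-107 - 233)**2 = (-340)**2 = 115600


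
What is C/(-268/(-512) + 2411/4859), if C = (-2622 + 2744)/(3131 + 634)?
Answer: 75878144/2387616165 ≈ 0.031780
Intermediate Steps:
C = 122/3765 ≈ 0.032404
C/(-268/(-512) + 2411/4859) = 122/(3765*(-268/(-512) + 2411/4859)) = 122/(3765*(-268*(-1/512) + 2411*(1/4859))) = 122/(3765*(67/128 + 2411/4859)) = 122/(3765*(634161/621952)) = (122/3765)*(621952/634161) = 75878144/2387616165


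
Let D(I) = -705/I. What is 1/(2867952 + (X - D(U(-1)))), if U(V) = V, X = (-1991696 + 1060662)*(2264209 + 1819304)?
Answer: -1/3801886575195 ≈ -2.6303e-13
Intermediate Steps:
X = -3801889442442 (X = -931034*4083513 = -3801889442442)
1/(2867952 + (X - D(U(-1)))) = 1/(2867952 + (-3801889442442 - (-705)/(-1))) = 1/(2867952 + (-3801889442442 - (-705)*(-1))) = 1/(2867952 + (-3801889442442 - 1*705)) = 1/(2867952 + (-3801889442442 - 705)) = 1/(2867952 - 3801889443147) = 1/(-3801886575195) = -1/3801886575195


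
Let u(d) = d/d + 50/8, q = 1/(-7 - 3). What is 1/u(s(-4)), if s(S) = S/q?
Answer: 4/29 ≈ 0.13793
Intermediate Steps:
q = -⅒ (q = 1/(-10) = -⅒ ≈ -0.10000)
s(S) = -10*S (s(S) = S/(-⅒) = S*(-10) = -10*S)
u(d) = 29/4 (u(d) = 1 + 50*(⅛) = 1 + 25/4 = 29/4)
1/u(s(-4)) = 1/(29/4) = 4/29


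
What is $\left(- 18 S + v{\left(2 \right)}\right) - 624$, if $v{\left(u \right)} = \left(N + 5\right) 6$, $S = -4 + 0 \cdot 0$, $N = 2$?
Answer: $-510$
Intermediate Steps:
$S = -4$ ($S = -4 + 0 = -4$)
$v{\left(u \right)} = 42$ ($v{\left(u \right)} = \left(2 + 5\right) 6 = 7 \cdot 6 = 42$)
$\left(- 18 S + v{\left(2 \right)}\right) - 624 = \left(\left(-18\right) \left(-4\right) + 42\right) - 624 = \left(72 + 42\right) - 624 = 114 - 624 = -510$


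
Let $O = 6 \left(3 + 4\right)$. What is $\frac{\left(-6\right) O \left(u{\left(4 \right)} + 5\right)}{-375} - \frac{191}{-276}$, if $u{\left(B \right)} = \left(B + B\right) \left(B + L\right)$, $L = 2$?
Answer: $\frac{1252627}{34500} \approx 36.308$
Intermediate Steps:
$O = 42$ ($O = 6 \cdot 7 = 42$)
$u{\left(B \right)} = 2 B \left(2 + B\right)$ ($u{\left(B \right)} = \left(B + B\right) \left(B + 2\right) = 2 B \left(2 + B\right)$)
$\frac{\left(-6\right) O \left(u{\left(4 \right)} + 5\right)}{-375} - \frac{191}{-276} = \frac{\left(-6\right) 42 \left(2 \cdot 4 \left(2 + 4\right) + 5\right)}{-375} - \frac{191}{-276} = - 6 \cdot 42 \left(2 \cdot 4 \cdot 6 + 5\right) \left(- \frac{1}{375}\right) - - \frac{191}{276} = - 6 \cdot 42 \left(48 + 5\right) \left(- \frac{1}{375}\right) + \frac{191}{276} = - 6 \cdot 42 \cdot 53 \left(- \frac{1}{375}\right) + \frac{191}{276} = \left(-6\right) 2226 \left(- \frac{1}{375}\right) + \frac{191}{276} = \left(-13356\right) \left(- \frac{1}{375}\right) + \frac{191}{276} = \frac{4452}{125} + \frac{191}{276} = \frac{1252627}{34500}$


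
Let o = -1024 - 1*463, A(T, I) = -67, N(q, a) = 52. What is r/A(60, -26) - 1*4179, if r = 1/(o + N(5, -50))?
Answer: -401789954/96145 ≈ -4179.0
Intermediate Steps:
o = -1487 (o = -1024 - 463 = -1487)
r = -1/1435 (r = 1/(-1487 + 52) = 1/(-1435) = -1/1435 ≈ -0.00069686)
r/A(60, -26) - 1*4179 = -1/1435/(-67) - 1*4179 = -1/1435*(-1/67) - 4179 = 1/96145 - 4179 = -401789954/96145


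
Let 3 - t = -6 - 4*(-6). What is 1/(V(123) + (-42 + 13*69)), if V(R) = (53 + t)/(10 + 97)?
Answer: 107/91523 ≈ 0.0011691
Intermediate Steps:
t = -15 (t = 3 - (-6 - 4*(-6)) = 3 - (-6 + 24) = 3 - 1*18 = 3 - 18 = -15)
V(R) = 38/107 (V(R) = (53 - 15)/(10 + 97) = 38/107)
1/(V(123) + (-42 + 13*69)) = 1/(38/107 + (-42 + 13*69)) = 1/(38/107 + (-42 + 897)) = 1/(38/107 + 855) = 1/(91523/107) = 107/91523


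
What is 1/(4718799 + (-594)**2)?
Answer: 1/5071635 ≈ 1.9718e-7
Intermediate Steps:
1/(4718799 + (-594)**2) = 1/(4718799 + 352836) = 1/5071635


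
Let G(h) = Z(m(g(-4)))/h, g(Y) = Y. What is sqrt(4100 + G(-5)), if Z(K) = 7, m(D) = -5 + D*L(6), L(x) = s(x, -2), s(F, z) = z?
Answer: 9*sqrt(1265)/5 ≈ 64.020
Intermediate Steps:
L(x) = -2
m(D) = -5 - 2*D (m(D) = -5 + D*(-2) = -5 - 2*D)
G(h) = 7/h
sqrt(4100 + G(-5)) = sqrt(4100 + 7/(-5)) = sqrt(4100 + 7*(-1/5)) = sqrt(4100 - 7/5) = sqrt(20493/5) = 9*sqrt(1265)/5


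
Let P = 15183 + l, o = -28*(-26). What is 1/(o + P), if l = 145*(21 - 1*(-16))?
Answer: 1/21276 ≈ 4.7001e-5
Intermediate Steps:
l = 5365 (l = 145*(21 + 16) = 145*37 = 5365)
o = 728
P = 20548 (P = 15183 + 5365 = 20548)
1/(o + P) = 1/(728 + 20548) = 1/21276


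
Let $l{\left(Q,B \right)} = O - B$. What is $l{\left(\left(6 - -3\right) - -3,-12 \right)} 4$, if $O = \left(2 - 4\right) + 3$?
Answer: $52$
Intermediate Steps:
$O = 1$ ($O = -2 + 3 = 1$)
$l{\left(Q,B \right)} = 1 - B$
$l{\left(\left(6 - -3\right) - -3,-12 \right)} 4 = \left(1 - -12\right) 4 = \left(1 + 12\right) 4 = 13 \cdot 4 = 52$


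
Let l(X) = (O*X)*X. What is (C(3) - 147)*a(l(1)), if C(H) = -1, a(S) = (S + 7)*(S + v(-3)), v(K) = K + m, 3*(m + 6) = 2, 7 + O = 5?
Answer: 22940/3 ≈ 7646.7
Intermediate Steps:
O = -2 (O = -7 + 5 = -2)
l(X) = -2*X² (l(X) = (-2*X)*X = -2*X²)
m = -16/3 (m = -6 + (⅓)*2 = -6 + ⅔ = -16/3 ≈ -5.3333)
v(K) = -16/3 + K (v(K) = K - 16/3 = -16/3 + K)
a(S) = (7 + S)*(-25/3 + S) (a(S) = (S + 7)*(S + (-16/3 - 3)) = (7 + S)*(S - 25/3) = (7 + S)*(-25/3 + S))
(C(3) - 147)*a(l(1)) = (-1 - 147)*(-175/3 + (-2*1²)² - (-8)*1²/3) = -148*(-175/3 + (-2*1)² - (-8)/3) = -148*(-175/3 + (-2)² - 4/3*(-2)) = -148*(-175/3 + 4 + 8/3) = -148*(-155/3) = 22940/3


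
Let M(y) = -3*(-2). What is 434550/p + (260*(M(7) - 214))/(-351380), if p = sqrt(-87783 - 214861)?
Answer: 2704/17569 - 217275*I*sqrt(75661)/75661 ≈ 0.15391 - 789.9*I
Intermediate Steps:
M(y) = 6
p = 2*I*sqrt(75661) (p = sqrt(-302644) = 2*I*sqrt(75661) ≈ 550.13*I)
434550/p + (260*(M(7) - 214))/(-351380) = 434550/((2*I*sqrt(75661))) + (260*(6 - 214))/(-351380) = 434550*(-I*sqrt(75661)/151322) + (260*(-208))*(-1/351380) = -217275*I*sqrt(75661)/75661 - 54080*(-1/351380) = -217275*I*sqrt(75661)/75661 + 2704/17569 = 2704/17569 - 217275*I*sqrt(75661)/75661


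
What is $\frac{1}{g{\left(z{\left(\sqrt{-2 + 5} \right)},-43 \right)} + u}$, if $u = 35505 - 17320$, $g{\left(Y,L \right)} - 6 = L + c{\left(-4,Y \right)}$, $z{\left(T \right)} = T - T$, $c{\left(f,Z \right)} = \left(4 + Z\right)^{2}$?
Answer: $\frac{1}{18164} \approx 5.5054 \cdot 10^{-5}$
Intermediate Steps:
$z{\left(T \right)} = 0$
$g{\left(Y,L \right)} = 6 + L + \left(4 + Y\right)^{2}$ ($g{\left(Y,L \right)} = 6 + \left(L + \left(4 + Y\right)^{2}\right) = 6 + L + \left(4 + Y\right)^{2}$)
$u = 18185$
$\frac{1}{g{\left(z{\left(\sqrt{-2 + 5} \right)},-43 \right)} + u} = \frac{1}{\left(6 - 43 + \left(4 + 0\right)^{2}\right) + 18185} = \frac{1}{\left(6 - 43 + 4^{2}\right) + 18185} = \frac{1}{\left(6 - 43 + 16\right) + 18185} = \frac{1}{-21 + 18185} = \frac{1}{18164}$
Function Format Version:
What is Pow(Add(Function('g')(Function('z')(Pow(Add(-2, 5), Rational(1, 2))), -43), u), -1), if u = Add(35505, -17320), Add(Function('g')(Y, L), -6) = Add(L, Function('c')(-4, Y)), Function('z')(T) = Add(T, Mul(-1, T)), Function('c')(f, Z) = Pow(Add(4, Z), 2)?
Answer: Rational(1, 18164) ≈ 5.5054e-5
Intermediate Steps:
Function('z')(T) = 0
Function('g')(Y, L) = Add(6, L, Pow(Add(4, Y), 2)) (Function('g')(Y, L) = Add(6, Add(L, Pow(Add(4, Y), 2))) = Add(6, L, Pow(Add(4, Y), 2)))
u = 18185
Pow(Add(Function('g')(Function('z')(Pow(Add(-2, 5), Rational(1, 2))), -43), u), -1) = Pow(Add(Add(6, -43, Pow(Add(4, 0), 2)), 18185), -1) = Pow(Add(Add(6, -43, Pow(4, 2)), 18185), -1) = Pow(Add(Add(6, -43, 16), 18185), -1) = Pow(Add(-21, 18185), -1) = Pow(18164, -1) = Rational(1, 18164)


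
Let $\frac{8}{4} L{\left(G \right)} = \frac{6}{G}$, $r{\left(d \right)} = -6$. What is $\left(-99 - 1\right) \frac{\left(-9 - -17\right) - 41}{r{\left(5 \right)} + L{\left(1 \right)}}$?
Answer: $-1100$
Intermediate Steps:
$L{\left(G \right)} = \frac{3}{G}$ ($L{\left(G \right)} = \frac{6 \frac{1}{G}}{2} = \frac{3}{G}$)
$\left(-99 - 1\right) \frac{\left(-9 - -17\right) - 41}{r{\left(5 \right)} + L{\left(1 \right)}} = \left(-99 - 1\right) \frac{\left(-9 - -17\right) - 41}{-6 + \frac{3}{1}} = - 100 \frac{\left(-9 + 17\right) - 41}{-6 + 3 \cdot 1} = - 100 \frac{8 - 41}{-6 + 3} = - 100 \left(- \frac{33}{-3}\right) = - 100 \left(\left(-33\right) \left(- \frac{1}{3}\right)\right) = \left(-100\right) 11 = -1100$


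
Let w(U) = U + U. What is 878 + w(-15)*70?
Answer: -1222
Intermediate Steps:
w(U) = 2*U
878 + w(-15)*70 = 878 + (2*(-15))*70 = 878 - 30*70 = 878 - 2100 = -1222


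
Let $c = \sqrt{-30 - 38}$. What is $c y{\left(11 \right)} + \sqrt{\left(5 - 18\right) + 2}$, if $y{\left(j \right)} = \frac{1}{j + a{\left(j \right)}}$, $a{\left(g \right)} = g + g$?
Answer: $i \left(\sqrt{11} + \frac{2 \sqrt{17}}{33}\right) \approx 3.5665 i$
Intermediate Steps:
$a{\left(g \right)} = 2 g$
$y{\left(j \right)} = \frac{1}{3 j}$ ($y{\left(j \right)} = \frac{1}{j + 2 j} = \frac{1}{3 j}$)
$c = 2 i \sqrt{17}$ ($c = \sqrt{-68} = 2 i \sqrt{17} \approx 8.2462 i$)
$c y{\left(11 \right)} + \sqrt{\left(5 - 18\right) + 2} = 2 i \sqrt{17} \frac{1}{3 \cdot 11} + \sqrt{\left(5 - 18\right) + 2} = 2 i \sqrt{17} \cdot \frac{1}{3} \cdot \frac{1}{11} + \sqrt{-13 + 2} = 2 i \sqrt{17} \cdot \frac{1}{33} + \sqrt{-11} = \frac{2 i \sqrt{17}}{33} + i \sqrt{11} = i \sqrt{11} + \frac{2 i \sqrt{17}}{33}$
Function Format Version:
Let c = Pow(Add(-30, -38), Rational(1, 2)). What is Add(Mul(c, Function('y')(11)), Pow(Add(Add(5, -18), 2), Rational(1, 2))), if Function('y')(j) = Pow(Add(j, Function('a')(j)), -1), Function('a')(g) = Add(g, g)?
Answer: Mul(I, Add(Pow(11, Rational(1, 2)), Mul(Rational(2, 33), Pow(17, Rational(1, 2))))) ≈ Mul(3.5665, I)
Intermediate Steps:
Function('a')(g) = Mul(2, g)
Function('y')(j) = Mul(Rational(1, 3), Pow(j, -1)) (Function('y')(j) = Pow(Add(j, Mul(2, j)), -1) = Pow(Mul(3, j), -1) = Mul(Rational(1, 3), Pow(j, -1)))
c = Mul(2, I, Pow(17, Rational(1, 2))) (c = Pow(-68, Rational(1, 2)) = Mul(2, I, Pow(17, Rational(1, 2))) ≈ Mul(8.2462, I))
Add(Mul(c, Function('y')(11)), Pow(Add(Add(5, -18), 2), Rational(1, 2))) = Add(Mul(Mul(2, I, Pow(17, Rational(1, 2))), Mul(Rational(1, 3), Pow(11, -1))), Pow(Add(Add(5, -18), 2), Rational(1, 2))) = Add(Mul(Mul(2, I, Pow(17, Rational(1, 2))), Mul(Rational(1, 3), Rational(1, 11))), Pow(Add(-13, 2), Rational(1, 2))) = Add(Mul(Mul(2, I, Pow(17, Rational(1, 2))), Rational(1, 33)), Pow(-11, Rational(1, 2))) = Add(Mul(Rational(2, 33), I, Pow(17, Rational(1, 2))), Mul(I, Pow(11, Rational(1, 2)))) = Add(Mul(I, Pow(11, Rational(1, 2))), Mul(Rational(2, 33), I, Pow(17, Rational(1, 2))))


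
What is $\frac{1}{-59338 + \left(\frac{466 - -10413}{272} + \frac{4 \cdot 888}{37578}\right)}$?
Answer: $- \frac{1703536}{101016122967} \approx -1.6864 \cdot 10^{-5}$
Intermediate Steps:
$\frac{1}{-59338 + \left(\frac{466 - -10413}{272} + \frac{4 \cdot 888}{37578}\right)} = \frac{1}{-59338 + \left(\left(466 + 10413\right) \frac{1}{272} + 3552 \cdot \frac{1}{37578}\right)} = \frac{1}{-59338 + \left(10879 \cdot \frac{1}{272} + \frac{592}{6263}\right)} = \frac{1}{-59338 + \left(\frac{10879}{272} + \frac{592}{6263}\right)} = \frac{1}{-59338 + \frac{68296201}{1703536}} = \frac{1}{- \frac{101016122967}{1703536}} = - \frac{1703536}{101016122967}$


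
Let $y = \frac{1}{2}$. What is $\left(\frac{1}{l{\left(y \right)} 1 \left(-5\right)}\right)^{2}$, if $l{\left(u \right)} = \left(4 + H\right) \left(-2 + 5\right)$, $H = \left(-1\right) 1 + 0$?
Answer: $\frac{1}{2025} \approx 0.00049383$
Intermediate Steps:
$H = -1$ ($H = -1 + 0 = -1$)
$y = \frac{1}{2} \approx 0.5$
$l{\left(u \right)} = 9$ ($l{\left(u \right)} = \left(4 - 1\right) \left(-2 + 5\right) = 3 \cdot 3 = 9$)
$\left(\frac{1}{l{\left(y \right)} 1 \left(-5\right)}\right)^{2} = \left(\frac{1}{9 \cdot 1 \left(-5\right)}\right)^{2} = \left(\frac{1}{9 \left(-5\right)}\right)^{2} = \left(\frac{1}{-45}\right)^{2} = \left(- \frac{1}{45}\right)^{2} = \frac{1}{2025}$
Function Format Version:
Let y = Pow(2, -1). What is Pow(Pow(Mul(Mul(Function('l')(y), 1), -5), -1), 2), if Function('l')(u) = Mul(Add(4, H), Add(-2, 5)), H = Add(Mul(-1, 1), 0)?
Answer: Rational(1, 2025) ≈ 0.00049383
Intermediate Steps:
H = -1 (H = Add(-1, 0) = -1)
y = Rational(1, 2) ≈ 0.50000
Function('l')(u) = 9 (Function('l')(u) = Mul(Add(4, -1), Add(-2, 5)) = Mul(3, 3) = 9)
Pow(Pow(Mul(Mul(Function('l')(y), 1), -5), -1), 2) = Pow(Pow(Mul(Mul(9, 1), -5), -1), 2) = Pow(Pow(Mul(9, -5), -1), 2) = Pow(Pow(-45, -1), 2) = Pow(Rational(-1, 45), 2) = Rational(1, 2025)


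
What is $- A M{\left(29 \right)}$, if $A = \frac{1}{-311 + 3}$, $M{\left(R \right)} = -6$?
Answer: $- \frac{3}{154} \approx -0.019481$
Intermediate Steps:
$A = - \frac{1}{308}$ ($A = \frac{1}{-308} = - \frac{1}{308} \approx -0.0032468$)
$- A M{\left(29 \right)} = - \frac{\left(-1\right) \left(-6\right)}{308} = \left(-1\right) \frac{3}{154} = - \frac{3}{154}$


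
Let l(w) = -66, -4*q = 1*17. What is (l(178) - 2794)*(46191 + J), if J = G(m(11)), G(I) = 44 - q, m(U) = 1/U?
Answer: -132244255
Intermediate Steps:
q = -17/4 ≈ -4.2500
G(I) = 193/4 (G(I) = 44 - 1*(-17/4) = 44 + 17/4 = 193/4)
J = 193/4 ≈ 48.250
(l(178) - 2794)*(46191 + J) = (-66 - 2794)*(46191 + 193/4) = -2860*184957/4 = -132244255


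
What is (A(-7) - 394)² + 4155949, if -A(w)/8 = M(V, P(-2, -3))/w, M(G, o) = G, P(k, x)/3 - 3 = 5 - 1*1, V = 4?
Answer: 211072577/49 ≈ 4.3076e+6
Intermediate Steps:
P(k, x) = 21 (P(k, x) = 9 + 3*(5 - 1*1) = 9 + 3*(5 - 1) = 9 + 3*4 = 9 + 12 = 21)
A(w) = -32/w
(A(-7) - 394)² + 4155949 = (-32/(-7) - 394)² + 4155949 = (-32*(-⅐) - 394)² + 4155949 = (32/7 - 394)² + 4155949 = (-2726/7)² + 4155949 = 7431076/49 + 4155949 = 211072577/49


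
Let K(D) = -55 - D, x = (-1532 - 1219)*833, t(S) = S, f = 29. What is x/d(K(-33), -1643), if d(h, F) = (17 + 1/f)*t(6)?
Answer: -22151969/988 ≈ -22421.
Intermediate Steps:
x = -2291583 (x = -2751*833 = -2291583)
d(h, F) = 2964/29 (d(h, F) = (17 + 1/29)*6 = (494/29)*6 = 2964/29)
x/d(K(-33), -1643) = -2291583/2964/29 = -2291583*29/2964 = -22151969/988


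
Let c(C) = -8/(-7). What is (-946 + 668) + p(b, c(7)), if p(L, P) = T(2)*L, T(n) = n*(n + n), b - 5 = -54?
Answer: -670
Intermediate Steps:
b = -49 (b = 5 - 54 = -49)
c(C) = 8/7 (c(C) = -8*(-⅐) = 8/7)
T(n) = 2*n² (T(n) = n*(2*n) = 2*n²)
p(L, P) = 8*L (p(L, P) = (2*2²)*L = (2*4)*L = 8*L)
(-946 + 668) + p(b, c(7)) = (-946 + 668) + 8*(-49) = -278 - 392 = -670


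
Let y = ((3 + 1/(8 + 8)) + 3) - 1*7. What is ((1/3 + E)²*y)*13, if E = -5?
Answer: -3185/12 ≈ -265.42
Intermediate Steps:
y = -15/16 (y = ((3 + 1/16) + 3) - 7 = (49/16 + 3) - 7 = 97/16 - 7 = -15/16 ≈ -0.93750)
((1/3 + E)²*y)*13 = ((1/3 - 5)²*(-15/16))*13 = ((1*(⅓) - 5)²*(-15/16))*13 = ((⅓ - 5)²*(-15/16))*13 = ((-14/3)²*(-15/16))*13 = ((196/9)*(-15/16))*13 = -245/12*13 = -3185/12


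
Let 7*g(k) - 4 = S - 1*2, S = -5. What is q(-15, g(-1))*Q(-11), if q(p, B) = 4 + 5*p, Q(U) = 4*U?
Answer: 3124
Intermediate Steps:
g(k) = -3/7 (g(k) = 4/7 + (-5 - 1*2)/7 = 4/7 + (-5 - 2)/7 = 4/7 + (⅐)*(-7) = 4/7 - 1 = -3/7)
q(-15, g(-1))*Q(-11) = (4 + 5*(-15))*(4*(-11)) = (4 - 75)*(-44) = -71*(-44) = 3124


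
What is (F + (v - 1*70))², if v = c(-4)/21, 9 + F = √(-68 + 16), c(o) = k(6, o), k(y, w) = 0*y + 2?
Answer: 2722717/441 - 6628*I*√13/21 ≈ 6174.0 - 1138.0*I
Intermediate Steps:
k(y, w) = 2 (k(y, w) = 0 + 2 = 2)
c(o) = 2
F = -9 + 2*I*√13 (F = -9 + √(-68 + 16) = -9 + √(-52) = -9 + 2*I*√13 ≈ -9.0 + 7.2111*I)
v = 2/21 ≈ 0.095238
(F + (v - 1*70))² = ((-9 + 2*I*√13) + (2/21 - 1*70))² = ((-9 + 2*I*√13) + (2/21 - 70))² = ((-9 + 2*I*√13) - 1468/21)² = (-1657/21 + 2*I*√13)²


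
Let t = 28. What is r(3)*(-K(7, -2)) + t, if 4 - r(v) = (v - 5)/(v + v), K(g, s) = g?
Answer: -7/3 ≈ -2.3333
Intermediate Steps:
r(v) = 4 - (-5 + v)/(2*v) (r(v) = 4 - (v - 5)/(v + v) = 4 - (-5 + v)/(2*v))
r(3)*(-K(7, -2)) + t = ((½)*(5 + 7*3)/3)*(-1*7) + 28 = ((½)*(⅓)*(5 + 21))*(-7) + 28 = ((½)*(⅓)*26)*(-7) + 28 = (13/3)*(-7) + 28 = -91/3 + 28 = -7/3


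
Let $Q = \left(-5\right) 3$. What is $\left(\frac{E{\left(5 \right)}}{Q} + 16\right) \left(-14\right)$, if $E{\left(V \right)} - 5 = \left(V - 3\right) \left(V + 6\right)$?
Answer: $- \frac{994}{5} \approx -198.8$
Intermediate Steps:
$E{\left(V \right)} = 5 + \left(-3 + V\right) \left(6 + V\right)$ ($E{\left(V \right)} = 5 + \left(V - 3\right) \left(V + 6\right) = 5 + \left(-3 + V\right) \left(6 + V\right)$)
$Q = -15$
$\left(\frac{E{\left(5 \right)}}{Q} + 16\right) \left(-14\right) = \left(\frac{-13 + 5^{2} + 3 \cdot 5}{-15} + 16\right) \left(-14\right) = \left(\left(-13 + 25 + 15\right) \left(- \frac{1}{15}\right) + 16\right) \left(-14\right) = \left(27 \left(- \frac{1}{15}\right) + 16\right) \left(-14\right) = \left(- \frac{9}{5} + 16\right) \left(-14\right) = \frac{71}{5} \left(-14\right) = - \frac{994}{5}$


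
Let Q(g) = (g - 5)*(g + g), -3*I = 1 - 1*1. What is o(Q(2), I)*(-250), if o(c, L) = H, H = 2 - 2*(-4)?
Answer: -2500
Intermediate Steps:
I = 0 (I = -(1 - 1*1)/3 = -(1 - 1)/3 = -⅓*0 = 0)
H = 10 (H = 2 + 8 = 10)
Q(g) = 2*g*(-5 + g) (Q(g) = (-5 + g)*(2*g) = 2*g*(-5 + g))
o(c, L) = 10
o(Q(2), I)*(-250) = 10*(-250) = -2500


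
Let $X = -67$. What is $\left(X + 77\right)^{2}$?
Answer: $100$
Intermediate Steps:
$\left(X + 77\right)^{2} = \left(-67 + 77\right)^{2} = 10^{2} = 100$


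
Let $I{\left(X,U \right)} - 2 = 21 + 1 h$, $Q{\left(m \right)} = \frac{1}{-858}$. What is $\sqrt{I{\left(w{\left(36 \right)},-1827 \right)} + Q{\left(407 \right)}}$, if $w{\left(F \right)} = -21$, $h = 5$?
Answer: $\frac{\sqrt{20611734}}{858} \approx 5.2914$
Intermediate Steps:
$Q{\left(m \right)} = - \frac{1}{858}$
$I{\left(X,U \right)} = 28$ ($I{\left(X,U \right)} = 2 + \left(21 + 1 \cdot 5\right) = 2 + \left(21 + 5\right) = 2 + 26 = 28$)
$\sqrt{I{\left(w{\left(36 \right)},-1827 \right)} + Q{\left(407 \right)}} = \sqrt{28 - \frac{1}{858}} = \sqrt{\frac{24023}{858}} = \frac{\sqrt{20611734}}{858}$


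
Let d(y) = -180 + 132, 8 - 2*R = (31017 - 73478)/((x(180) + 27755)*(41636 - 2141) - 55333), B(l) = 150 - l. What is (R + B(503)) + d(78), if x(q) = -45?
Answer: -868914744437/2188702234 ≈ -397.00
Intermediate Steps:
R = 8754851397/2188702234 (R = 4 - (31017 - 73478)/(2*((-45 + 27755)*(41636 - 2141) - 55333)) = 4 - (-42461)/(2*(27710*39495 - 55333)) = 4 - (-42461)/(2*(1094406450 - 55333)) = 4 - (-42461)/(2*1094351117) = 4 - 1/2*(-42461/1094351117) = 4 + 42461/2188702234 = 8754851397/2188702234 ≈ 4.0000)
d(y) = -48
(R + B(503)) + d(78) = (8754851397/2188702234 + (150 - 1*503)) - 48 = (8754851397/2188702234 + (150 - 503)) - 48 = (8754851397/2188702234 - 353) - 48 = -763857037205/2188702234 - 48 = -868914744437/2188702234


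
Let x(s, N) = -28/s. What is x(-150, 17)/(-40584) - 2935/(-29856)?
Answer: 372213959/3786487200 ≈ 0.098301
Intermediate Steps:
x(-150, 17)/(-40584) - 2935/(-29856) = -28/(-150)/(-40584) - 2935/(-29856) = -28*(-1/150)*(-1/40584) - 2935*(-1/29856) = (14/75)*(-1/40584) + 2935/29856 = -7/1521900 + 2935/29856 = 372213959/3786487200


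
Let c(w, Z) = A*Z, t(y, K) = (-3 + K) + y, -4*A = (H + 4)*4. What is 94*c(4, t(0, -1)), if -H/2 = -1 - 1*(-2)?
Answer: 752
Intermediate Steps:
H = -2 (H = -2*(-1 - 1*(-2)) = -2*(-1 + 2) = -2*1 = -2)
A = -2 (A = -(-2 + 4)*4/4 = -4/2 = -¼*8 = -2)
t(y, K) = -3 + K + y
c(w, Z) = -2*Z
94*c(4, t(0, -1)) = 94*(-2*(-3 - 1 + 0)) = 94*(-2*(-4)) = 94*8 = 752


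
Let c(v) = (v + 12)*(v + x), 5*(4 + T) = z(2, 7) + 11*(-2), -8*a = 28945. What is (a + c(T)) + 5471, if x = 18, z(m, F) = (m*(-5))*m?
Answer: 370127/200 ≈ 1850.6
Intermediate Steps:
a = -28945/8 (a = -⅛*28945 = -28945/8 ≈ -3618.1)
z(m, F) = -5*m² (z(m, F) = (-5*m)*m = -5*m²)
T = -62/5 (T = -4 + (-5*2² + 11*(-2))/5 = -4 + (-5*4 - 22)/5 = -4 + (-20 - 22)/5 = -4 + (⅕)*(-42) = -4 - 42/5 = -62/5 ≈ -12.400)
c(v) = (12 + v)*(18 + v) (c(v) = (v + 12)*(v + 18) = (12 + v)*(18 + v))
(a + c(T)) + 5471 = (-28945/8 + (216 + (-62/5)² + 30*(-62/5))) + 5471 = (-28945/8 + (216 + 3844/25 - 372)) + 5471 = (-28945/8 - 56/25) + 5471 = -724073/200 + 5471 = 370127/200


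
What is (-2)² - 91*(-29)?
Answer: 2643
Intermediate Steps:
(-2)² - 91*(-29) = 4 + 2639 = 2643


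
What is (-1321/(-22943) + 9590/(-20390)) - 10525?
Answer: -492386986743/46780777 ≈ -10525.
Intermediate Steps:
(-1321/(-22943) + 9590/(-20390)) - 10525 = (-1321*(-1/22943) + 9590*(-1/20390)) - 10525 = (1321/22943 - 959/2039) - 10525 = -19308818/46780777 - 10525 = -492386986743/46780777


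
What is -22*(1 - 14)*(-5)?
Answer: -1430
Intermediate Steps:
-22*(1 - 14)*(-5) = -22*(-13)*(-5) = 286*(-5) = -1430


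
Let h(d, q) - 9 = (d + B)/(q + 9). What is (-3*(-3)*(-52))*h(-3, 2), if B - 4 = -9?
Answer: -42588/11 ≈ -3871.6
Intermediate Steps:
B = -5 (B = 4 - 9 = -5)
h(d, q) = 9 + (-5 + d)/(9 + q) (h(d, q) = 9 + (d - 5)/(q + 9) = 9 + (-5 + d)/(9 + q))
(-3*(-3)*(-52))*h(-3, 2) = (-3*(-3)*(-52))*((76 - 3 + 9*2)/(9 + 2)) = (9*(-52))*((76 - 3 + 18)/11) = -468*91/11 = -42588/11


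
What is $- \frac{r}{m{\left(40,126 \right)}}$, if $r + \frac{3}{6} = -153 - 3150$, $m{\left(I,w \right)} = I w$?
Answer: $\frac{6607}{10080} \approx 0.65546$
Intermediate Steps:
$r = - \frac{6607}{2}$ ($r = - \frac{1}{2} - 3303 = - \frac{6607}{2} \approx -3303.5$)
$- \frac{r}{m{\left(40,126 \right)}} = - \frac{-6607}{2 \cdot 40 \cdot 126} = - \frac{-6607}{2 \cdot 5040} = \left(-1\right) \left(- \frac{6607}{10080}\right) = \frac{6607}{10080}$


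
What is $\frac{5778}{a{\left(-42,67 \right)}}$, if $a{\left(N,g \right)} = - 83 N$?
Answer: $\frac{963}{581} \approx 1.6575$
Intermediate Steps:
$\frac{5778}{a{\left(-42,67 \right)}} = \frac{5778}{\left(-83\right) \left(-42\right)} = \frac{5778}{3486} = 5778 \cdot \frac{1}{3486} = \frac{963}{581}$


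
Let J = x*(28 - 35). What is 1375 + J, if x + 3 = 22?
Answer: 1242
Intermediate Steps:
x = 19 (x = -3 + 22 = 19)
J = -133 (J = 19*(28 - 35) = 19*(-7) = -133)
1375 + J = 1375 - 133 = 1242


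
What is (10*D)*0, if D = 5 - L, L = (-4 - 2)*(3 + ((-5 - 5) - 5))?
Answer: 0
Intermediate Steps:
L = 72 (L = -6*(3 + (-10 - 5)) = -6*(3 - 15) = -6*(-12) = 72)
D = -67 (D = 5 - 1*72 = 5 - 72 = -67)
(10*D)*0 = (10*(-67))*0 = -670*0 = 0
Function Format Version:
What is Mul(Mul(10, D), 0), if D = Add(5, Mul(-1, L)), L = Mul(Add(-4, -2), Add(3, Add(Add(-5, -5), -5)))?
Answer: 0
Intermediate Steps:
L = 72 (L = Mul(-6, Add(3, Add(-10, -5))) = Mul(-6, Add(3, -15)) = Mul(-6, -12) = 72)
D = -67 (D = Add(5, Mul(-1, 72)) = Add(5, -72) = -67)
Mul(Mul(10, D), 0) = Mul(Mul(10, -67), 0) = Mul(-670, 0) = 0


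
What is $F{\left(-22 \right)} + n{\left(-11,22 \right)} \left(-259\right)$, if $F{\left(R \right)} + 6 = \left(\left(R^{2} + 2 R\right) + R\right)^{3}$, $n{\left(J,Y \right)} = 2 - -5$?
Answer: $73032813$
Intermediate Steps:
$n{\left(J,Y \right)} = 7$ ($n{\left(J,Y \right)} = 2 + 5 = 7$)
$F{\left(R \right)} = -6 + \left(R^{2} + 3 R\right)^{3}$ ($F{\left(R \right)} = -6 + \left(\left(R^{2} + 2 R\right) + R\right)^{3} = -6 + \left(R^{2} + 3 R\right)^{3}$)
$F{\left(-22 \right)} + n{\left(-11,22 \right)} \left(-259\right) = \left(-6 + \left(-22\right)^{3} \left(3 - 22\right)^{3}\right) + 7 \left(-259\right) = \left(-6 - 10648 \left(-19\right)^{3}\right) - 1813 = \left(-6 - -73034632\right) - 1813 = \left(-6 + 73034632\right) - 1813 = 73034626 - 1813 = 73032813$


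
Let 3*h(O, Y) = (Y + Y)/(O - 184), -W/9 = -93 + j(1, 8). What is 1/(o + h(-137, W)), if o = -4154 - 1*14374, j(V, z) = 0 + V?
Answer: -107/1982680 ≈ -5.3967e-5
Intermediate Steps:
j(V, z) = V
o = -18528 (o = -4154 - 14374 = -18528)
W = 828 (W = -9*(-93 + 1) = -9*(-92) = 828)
h(O, Y) = 2*Y/(3*(-184 + O)) (h(O, Y) = ((Y + Y)/(O - 184))/3 = ((2*Y)/(-184 + O))/3 = (2*Y/(-184 + O))/3 = 2*Y/(3*(-184 + O)))
1/(o + h(-137, W)) = 1/(-18528 + (2/3)*828/(-184 - 137)) = 1/(-18528 + (2/3)*828/(-321)) = 1/(-18528 + (2/3)*828*(-1/321)) = 1/(-18528 - 184/107) = 1/(-1982680/107) = -107/1982680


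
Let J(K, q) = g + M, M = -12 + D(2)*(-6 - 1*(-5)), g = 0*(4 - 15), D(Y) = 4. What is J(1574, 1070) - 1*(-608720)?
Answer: 608704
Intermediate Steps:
g = 0 (g = 0*(-11) = 0)
M = -16 (M = -12 + 4*(-6 - 1*(-5)) = -12 + 4*(-6 + 5) = -12 + 4*(-1) = -12 - 4 = -16)
J(K, q) = -16 (J(K, q) = 0 - 16 = -16)
J(1574, 1070) - 1*(-608720) = -16 - 1*(-608720) = -16 + 608720 = 608704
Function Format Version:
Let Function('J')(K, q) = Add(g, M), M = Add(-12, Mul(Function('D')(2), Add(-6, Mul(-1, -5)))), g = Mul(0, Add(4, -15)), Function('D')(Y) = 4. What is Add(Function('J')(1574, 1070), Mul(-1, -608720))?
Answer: 608704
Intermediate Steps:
g = 0 (g = Mul(0, -11) = 0)
M = -16 (M = Add(-12, Mul(4, Add(-6, Mul(-1, -5)))) = Add(-12, Mul(4, Add(-6, 5))) = Add(-12, Mul(4, -1)) = Add(-12, -4) = -16)
Function('J')(K, q) = -16 (Function('J')(K, q) = Add(0, -16) = -16)
Add(Function('J')(1574, 1070), Mul(-1, -608720)) = Add(-16, Mul(-1, -608720)) = Add(-16, 608720) = 608704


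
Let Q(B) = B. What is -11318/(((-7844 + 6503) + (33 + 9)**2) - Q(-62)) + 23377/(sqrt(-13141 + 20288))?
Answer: -11318/485 + 23377*sqrt(7147)/7147 ≈ 253.18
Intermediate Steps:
-11318/(((-7844 + 6503) + (33 + 9)**2) - Q(-62)) + 23377/(sqrt(-13141 + 20288)) = -11318/(((-7844 + 6503) + (33 + 9)**2) - 1*(-62)) + 23377/(sqrt(-13141 + 20288)) = -11318/((-1341 + 42**2) + 62) + 23377/(sqrt(7147)) = -11318/((-1341 + 1764) + 62) + 23377*(sqrt(7147)/7147) = -11318/(423 + 62) + 23377*sqrt(7147)/7147 = -11318/485 + 23377*sqrt(7147)/7147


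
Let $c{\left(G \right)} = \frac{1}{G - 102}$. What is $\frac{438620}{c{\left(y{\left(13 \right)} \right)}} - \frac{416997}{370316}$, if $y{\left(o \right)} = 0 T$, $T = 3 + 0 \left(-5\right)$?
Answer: $- \frac{16567656816837}{370316} \approx -4.4739 \cdot 10^{7}$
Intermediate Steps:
$T = 3$ ($T = 3 + 0 = 3$)
$y{\left(o \right)} = 0$ ($y{\left(o \right)} = 0 \cdot 3 = 0$)
$c{\left(G \right)} = \frac{1}{-102 + G}$
$\frac{438620}{c{\left(y{\left(13 \right)} \right)}} - \frac{416997}{370316} = \frac{438620}{\frac{1}{-102 + 0}} - \frac{416997}{370316} = \frac{438620}{\frac{1}{-102}} - \frac{416997}{370316} = \frac{438620}{- \frac{1}{102}} - \frac{416997}{370316} = 438620 \left(-102\right) - \frac{416997}{370316} = -44739240 - \frac{416997}{370316} = - \frac{16567656816837}{370316}$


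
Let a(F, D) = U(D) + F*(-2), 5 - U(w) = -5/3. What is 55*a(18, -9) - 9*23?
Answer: -5461/3 ≈ -1820.3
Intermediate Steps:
U(w) = 20/3 (U(w) = 5 - (-5)/3 = 5 - 1*(-5/3) = 5 + 5/3 = 20/3)
a(F, D) = 20/3 - 2*F (a(F, D) = 20/3 + F*(-2) = 20/3 - 2*F)
55*a(18, -9) - 9*23 = 55*(20/3 - 2*18) - 9*23 = 55*(20/3 - 36) - 207 = 55*(-88/3) - 207 = -4840/3 - 207 = -5461/3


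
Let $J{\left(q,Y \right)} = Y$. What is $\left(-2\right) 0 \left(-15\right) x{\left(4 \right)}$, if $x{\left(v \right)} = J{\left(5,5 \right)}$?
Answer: $0$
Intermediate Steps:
$x{\left(v \right)} = 5$
$\left(-2\right) 0 \left(-15\right) x{\left(4 \right)} = \left(-2\right) 0 \left(-15\right) 5 = 0 \left(-15\right) 5 = 0 \cdot 5 = 0$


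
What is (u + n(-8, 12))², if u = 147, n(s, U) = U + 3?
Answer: 26244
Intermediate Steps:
n(s, U) = 3 + U
(u + n(-8, 12))² = (147 + (3 + 12))² = (147 + 15)² = 162² = 26244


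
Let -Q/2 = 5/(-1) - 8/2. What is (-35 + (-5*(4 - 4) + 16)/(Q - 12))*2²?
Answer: -388/3 ≈ -129.33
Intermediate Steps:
Q = 18 (Q = -2*(5/(-1) - 8/2) = -2*(5*(-1) - 8*½) = -2*(-5 - 4) = -2*(-9) = 18)
(-35 + (-5*(4 - 4) + 16)/(Q - 12))*2² = (-35 + (-5*(4 - 4) + 16)/(18 - 12))*2² = (-35 + (-5*0 + 16)/6)*4 = (-35 + (0 + 16)*(⅙))*4 = (-35 + 16*(⅙))*4 = (-35 + 8/3)*4 = -97/3*4 = -388/3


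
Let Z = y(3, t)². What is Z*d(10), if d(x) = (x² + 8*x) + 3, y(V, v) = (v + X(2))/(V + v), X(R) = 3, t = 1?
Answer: 183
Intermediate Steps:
y(V, v) = (3 + v)/(V + v) (y(V, v) = (v + 3)/(V + v) = (3 + v)/(V + v))
d(x) = 3 + x² + 8*x
Z = 1 (Z = ((3 + 1)/(3 + 1))² = (4/4)² = ((¼)*4)² = 1² = 1)
Z*d(10) = 1*(3 + 10² + 8*10) = 1*(3 + 100 + 80) = 1*183 = 183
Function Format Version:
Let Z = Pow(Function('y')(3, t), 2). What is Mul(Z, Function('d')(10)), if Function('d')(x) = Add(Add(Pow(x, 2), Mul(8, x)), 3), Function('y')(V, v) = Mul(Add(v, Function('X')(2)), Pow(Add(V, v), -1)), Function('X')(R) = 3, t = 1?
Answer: 183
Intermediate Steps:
Function('y')(V, v) = Mul(Pow(Add(V, v), -1), Add(3, v)) (Function('y')(V, v) = Mul(Add(v, 3), Pow(Add(V, v), -1)) = Mul(Add(3, v), Pow(Add(V, v), -1)) = Mul(Pow(Add(V, v), -1), Add(3, v)))
Function('d')(x) = Add(3, Pow(x, 2), Mul(8, x))
Z = 1 (Z = Pow(Mul(Pow(Add(3, 1), -1), Add(3, 1)), 2) = Pow(Mul(Pow(4, -1), 4), 2) = Pow(Mul(Rational(1, 4), 4), 2) = Pow(1, 2) = 1)
Mul(Z, Function('d')(10)) = Mul(1, Add(3, Pow(10, 2), Mul(8, 10))) = Mul(1, Add(3, 100, 80)) = Mul(1, 183) = 183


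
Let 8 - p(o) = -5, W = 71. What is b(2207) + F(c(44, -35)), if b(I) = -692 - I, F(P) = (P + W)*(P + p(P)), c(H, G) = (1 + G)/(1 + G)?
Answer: -1891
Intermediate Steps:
p(o) = 13 (p(o) = 8 - 1*(-5) = 8 + 5 = 13)
c(H, G) = 1
F(P) = (13 + P)*(71 + P) (F(P) = (P + 71)*(P + 13) = (71 + P)*(13 + P) = (13 + P)*(71 + P))
b(2207) + F(c(44, -35)) = (-692 - 1*2207) + (923 + 1² + 84*1) = (-692 - 2207) + (923 + 1 + 84) = -2899 + 1008 = -1891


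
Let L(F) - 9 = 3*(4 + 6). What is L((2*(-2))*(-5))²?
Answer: 1521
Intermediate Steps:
L(F) = 39 (L(F) = 9 + 3*(4 + 6) = 9 + 3*10 = 9 + 30 = 39)
L((2*(-2))*(-5))² = 39² = 1521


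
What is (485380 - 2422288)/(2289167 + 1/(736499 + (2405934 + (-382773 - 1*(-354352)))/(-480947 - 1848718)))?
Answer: -3323334283020704376/3927738008549796439 ≈ -0.84612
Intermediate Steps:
(485380 - 2422288)/(2289167 + 1/(736499 + (2405934 + (-382773 - 1*(-354352)))/(-480947 - 1848718))) = -1936908/(2289167 + 1/(736499 + (2405934 + (-382773 + 354352))/(-2329665))) = -1936908/(2289167 + 1/(736499 + (2405934 - 28421)*(-1/2329665))) = -1936908/(2289167 + 1/(736499 + 2377513*(-1/2329665))) = -1936908/(2289167 + 1/(736499 - 2377513/2329665)) = -1936908/(2289167 + 1/(1715793565322/2329665)) = -1936908/(2289167 + 2329665/1715793565322) = -1936908/3927738008549796439/1715793565322 = -1936908*1715793565322/3927738008549796439 = -3323334283020704376/3927738008549796439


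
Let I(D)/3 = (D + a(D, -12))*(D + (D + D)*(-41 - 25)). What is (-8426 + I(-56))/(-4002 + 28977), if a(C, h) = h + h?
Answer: -1769066/24975 ≈ -70.833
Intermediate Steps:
a(C, h) = 2*h
I(D) = -393*D*(-24 + D) (I(D) = 3*((D + 2*(-12))*(D + (D + D)*(-41 - 25))) = 3*((D - 24)*(D + (2*D)*(-66))) = 3*((-24 + D)*(D - 132*D)) = 3*((-24 + D)*(-131*D)) = 3*(-131*D*(-24 + D)) = -393*D*(-24 + D))
(-8426 + I(-56))/(-4002 + 28977) = (-8426 + 393*(-56)*(24 - 1*(-56)))/(-4002 + 28977) = (-8426 + 393*(-56)*(24 + 56))/24975 = (-8426 + 393*(-56)*80)*(1/24975) = (-8426 - 1760640)*(1/24975) = -1769066*1/24975 = -1769066/24975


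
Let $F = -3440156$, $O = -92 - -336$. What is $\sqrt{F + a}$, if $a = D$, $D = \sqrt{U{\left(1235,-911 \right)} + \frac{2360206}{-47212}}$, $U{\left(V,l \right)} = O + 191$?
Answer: $\frac{\sqrt{-1917003661784816 + 23606 \sqrt{214543296242}}}{23606} \approx 1854.8 i$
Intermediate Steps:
$O = 244$ ($O = -92 + 336 = 244$)
$U{\left(V,l \right)} = 435$ ($U{\left(V,l \right)} = 244 + 191 = 435$)
$D = \frac{\sqrt{214543296242}}{23606}$ ($D = \sqrt{435 + \frac{2360206}{-47212}} = \sqrt{435 + 2360206 \left(- \frac{1}{47212}\right)} = \sqrt{435 - \frac{1180103}{23606}} = \sqrt{\frac{9088507}{23606}} = \frac{\sqrt{214543296242}}{23606} \approx 19.622$)
$a = \frac{\sqrt{214543296242}}{23606} \approx 19.622$
$\sqrt{F + a} = \sqrt{-3440156 + \frac{\sqrt{214543296242}}{23606}}$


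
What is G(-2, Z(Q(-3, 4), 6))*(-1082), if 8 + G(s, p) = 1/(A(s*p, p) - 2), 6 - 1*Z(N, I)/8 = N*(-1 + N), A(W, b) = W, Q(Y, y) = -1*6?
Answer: 2483731/287 ≈ 8654.1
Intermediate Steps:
Q(Y, y) = -6
Z(N, I) = 48 - 8*N*(-1 + N)
G(s, p) = -8 + 1/(-2 + p*s) (G(s, p) = -8 + 1/(s*p - 2) = -8 + 1/(p*s - 2) = -8 + 1/(-2 + p*s))
G(-2, Z(Q(-3, 4), 6))*(-1082) = ((17 - 8*(48 - 8*(-6)**2 + 8*(-6))*(-2))/(-2 + (48 - 8*(-6)**2 + 8*(-6))*(-2)))*(-1082) = ((17 - 8*(48 - 8*36 - 48)*(-2))/(-2 + (48 - 8*36 - 48)*(-2)))*(-1082) = ((17 - 8*(48 - 288 - 48)*(-2))/(-2 + (48 - 288 - 48)*(-2)))*(-1082) = ((17 - 8*(-288)*(-2))/(-2 - 288*(-2)))*(-1082) = ((17 - 4608)/(-2 + 576))*(-1082) = (-4591/574)*(-1082) = ((1/574)*(-4591))*(-1082) = -4591/574*(-1082) = 2483731/287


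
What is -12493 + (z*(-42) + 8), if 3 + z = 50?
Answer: -14459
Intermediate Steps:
z = 47 (z = -3 + 50 = 47)
-12493 + (z*(-42) + 8) = -12493 + (47*(-42) + 8) = -12493 + (-1974 + 8) = -12493 - 1966 = -14459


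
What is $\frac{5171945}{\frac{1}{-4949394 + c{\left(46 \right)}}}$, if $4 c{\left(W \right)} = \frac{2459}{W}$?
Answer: $- \frac{4710018095631965}{184} \approx -2.5598 \cdot 10^{13}$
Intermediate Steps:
$c{\left(W \right)} = \frac{2459}{4 W}$ ($c{\left(W \right)} = \frac{2459 \frac{1}{W}}{4} = \frac{2459}{4 W}$)
$\frac{5171945}{\frac{1}{-4949394 + c{\left(46 \right)}}} = \frac{5171945}{\frac{1}{-4949394 + \frac{2459}{4 \cdot 46}}} = \frac{5171945}{\frac{1}{-4949394 + \frac{2459}{4} \cdot \frac{1}{46}}} = \frac{5171945}{\frac{1}{-4949394 + \frac{2459}{184}}} = \frac{5171945}{\frac{1}{- \frac{910686037}{184}}} = \frac{5171945}{- \frac{184}{910686037}} = 5171945 \left(- \frac{910686037}{184}\right) = - \frac{4710018095631965}{184}$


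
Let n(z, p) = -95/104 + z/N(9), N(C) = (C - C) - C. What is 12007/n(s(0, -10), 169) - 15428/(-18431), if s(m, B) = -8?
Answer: -29591056724/60559 ≈ -4.8863e+5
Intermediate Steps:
N(C) = -C (N(C) = 0 - C = -C)
n(z, p) = -95/104 - z/9 (n(z, p) = -95/104 + z/((-1*9)) = -95*1/104 + z/(-9) = -95/104 + z*(-⅑) = -95/104 - z/9)
12007/n(s(0, -10), 169) - 15428/(-18431) = 12007/(-95/104 - ⅑*(-8)) - 15428/(-18431) = 12007/(-95/104 + 8/9) - 15428*(-1/18431) = 12007/(-23/936) + 2204/2633 = 12007*(-936/23) + 2204/2633 = -11238552/23 + 2204/2633 = -29591056724/60559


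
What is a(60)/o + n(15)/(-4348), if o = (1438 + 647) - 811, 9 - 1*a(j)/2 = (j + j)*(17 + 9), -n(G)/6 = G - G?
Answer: -3111/637 ≈ -4.8838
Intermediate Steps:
n(G) = 0 (n(G) = -6*(G - G) = -6*0 = 0)
a(j) = 18 - 104*j (a(j) = 18 - 2*(j + j)*(17 + 9) = 18 - 2*2*j*26 = 18 - 104*j)
o = 1274 (o = 2085 - 811 = 1274)
a(60)/o + n(15)/(-4348) = (18 - 104*60)/1274 + 0/(-4348) = (18 - 6240)*(1/1274) + 0*(-1/4348) = -6222*1/1274 + 0 = -3111/637 + 0 = -3111/637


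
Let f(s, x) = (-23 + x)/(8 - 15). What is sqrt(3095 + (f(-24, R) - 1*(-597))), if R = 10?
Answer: 39*sqrt(119)/7 ≈ 60.777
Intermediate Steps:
f(s, x) = 23/7 - x/7 (f(s, x) = (-23 + x)/(-7) = (-23 + x)*(-1/7) = 23/7 - x/7)
sqrt(3095 + (f(-24, R) - 1*(-597))) = sqrt(3095 + ((23/7 - 1/7*10) - 1*(-597))) = sqrt(3095 + ((23/7 - 10/7) + 597)) = sqrt(3095 + (13/7 + 597)) = sqrt(3095 + 4192/7) = sqrt(25857/7) = 39*sqrt(119)/7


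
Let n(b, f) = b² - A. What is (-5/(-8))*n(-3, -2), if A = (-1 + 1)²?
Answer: 45/8 ≈ 5.6250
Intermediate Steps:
A = 0 (A = 0² = 0)
n(b, f) = b² (n(b, f) = b² - 1*0 = b² + 0 = b²)
(-5/(-8))*n(-3, -2) = -5/(-8)*(-3)² = -5*(-⅛)*9 = (5/8)*9 = 45/8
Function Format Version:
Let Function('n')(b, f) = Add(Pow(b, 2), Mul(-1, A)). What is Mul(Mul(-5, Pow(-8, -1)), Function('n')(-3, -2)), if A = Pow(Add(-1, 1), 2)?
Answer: Rational(45, 8) ≈ 5.6250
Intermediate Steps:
A = 0 (A = Pow(0, 2) = 0)
Function('n')(b, f) = Pow(b, 2) (Function('n')(b, f) = Add(Pow(b, 2), Mul(-1, 0)) = Add(Pow(b, 2), 0) = Pow(b, 2))
Mul(Mul(-5, Pow(-8, -1)), Function('n')(-3, -2)) = Mul(Mul(-5, Pow(-8, -1)), Pow(-3, 2)) = Mul(Mul(-5, Rational(-1, 8)), 9) = Mul(Rational(5, 8), 9) = Rational(45, 8)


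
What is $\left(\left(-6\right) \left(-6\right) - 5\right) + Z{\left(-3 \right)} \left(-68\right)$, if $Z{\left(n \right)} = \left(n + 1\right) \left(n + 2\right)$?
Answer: $-105$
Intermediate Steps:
$Z{\left(n \right)} = \left(1 + n\right) \left(2 + n\right)$
$\left(\left(-6\right) \left(-6\right) - 5\right) + Z{\left(-3 \right)} \left(-68\right) = \left(\left(-6\right) \left(-6\right) - 5\right) + \left(2 + \left(-3\right)^{2} + 3 \left(-3\right)\right) \left(-68\right) = \left(36 - 5\right) + \left(2 + 9 - 9\right) \left(-68\right) = 31 + 2 \left(-68\right) = 31 - 136 = -105$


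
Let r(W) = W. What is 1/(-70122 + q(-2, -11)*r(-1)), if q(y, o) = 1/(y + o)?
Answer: -13/911585 ≈ -1.4261e-5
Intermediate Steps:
q(y, o) = 1/(o + y)
1/(-70122 + q(-2, -11)*r(-1)) = 1/(-70122 - 1/(-11 - 2)) = 1/(-70122 - 1/(-13)) = 1/(-70122 - 1/13*(-1)) = 1/(-70122 + 1/13) = 1/(-911585/13) = -13/911585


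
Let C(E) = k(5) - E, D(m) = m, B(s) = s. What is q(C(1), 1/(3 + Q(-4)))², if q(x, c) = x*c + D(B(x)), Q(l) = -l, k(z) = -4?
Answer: 1600/49 ≈ 32.653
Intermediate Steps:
C(E) = -4 - E
q(x, c) = x + c*x (q(x, c) = x*c + x = c*x + x = x + c*x)
q(C(1), 1/(3 + Q(-4)))² = ((-4 - 1*1)*(1 + 1/(3 - 1*(-4))))² = ((-4 - 1)*(1 + 1/(3 + 4)))² = (-5*(1 + 1/7))² = (-5*(1 + ⅐))² = (-5*8/7)² = (-40/7)² = 1600/49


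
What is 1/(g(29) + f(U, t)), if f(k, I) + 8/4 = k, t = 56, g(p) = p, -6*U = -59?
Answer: 6/221 ≈ 0.027149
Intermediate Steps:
U = 59/6 (U = -⅙*(-59) = 59/6 ≈ 9.8333)
f(k, I) = -2 + k
1/(g(29) + f(U, t)) = 1/(29 + (-2 + 59/6)) = 1/(29 + 47/6) = 1/(221/6) = 6/221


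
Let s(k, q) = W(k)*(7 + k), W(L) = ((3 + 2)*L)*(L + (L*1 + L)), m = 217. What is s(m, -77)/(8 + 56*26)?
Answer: 6592460/61 ≈ 1.0807e+5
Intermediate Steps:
W(L) = 15*L**2 (W(L) = (5*L)*(L + (L + L)) = (5*L)*(L + 2*L) = (5*L)*(3*L) = 15*L**2)
s(k, q) = 15*k**2*(7 + k) (s(k, q) = (15*k**2)*(7 + k) = 15*k**2*(7 + k))
s(m, -77)/(8 + 56*26) = (15*217**2*(7 + 217))/(8 + 56*26) = (15*47089*224)/(8 + 1456) = 158219040/1464 = 158219040*(1/1464) = 6592460/61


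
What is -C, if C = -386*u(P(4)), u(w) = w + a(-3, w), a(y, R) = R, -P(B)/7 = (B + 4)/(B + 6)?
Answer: -21616/5 ≈ -4323.2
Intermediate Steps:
P(B) = -7*(4 + B)/(6 + B) (P(B) = -7*(B + 4)/(B + 6) = -7*(4 + B)/(6 + B))
u(w) = 2*w (u(w) = w + w = 2*w)
C = 21616/5 (C = -772*7*(-4 - 1*4)/(6 + 4) = -772*7*(-4 - 4)/10 = -772*7*(1/10)*(-8) = -772*(-28)/5 = -386*(-56/5) = 21616/5 ≈ 4323.2)
-C = -1*21616/5 = -21616/5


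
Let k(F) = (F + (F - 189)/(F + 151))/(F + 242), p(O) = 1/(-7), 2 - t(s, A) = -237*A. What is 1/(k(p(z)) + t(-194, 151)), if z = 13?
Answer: 446952/15995962547 ≈ 2.7942e-5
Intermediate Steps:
t(s, A) = 2 + 237*A (t(s, A) = 2 - (-237)*A = 2 + 237*A)
p(O) = -⅐
k(F) = (F + (-189 + F)/(151 + F))/(242 + F)
1/(k(p(z)) + t(-194, 151)) = 1/((-189 + (-⅐)² + 152*(-⅐))/(36542 + (-⅐)² + 393*(-⅐)) + (2 + 237*151)) = 1/((-189 + 1/49 - 152/7)/(36542 + 1/49 - 393/7) + (2 + 35787)) = 1/(-10324/49/(1787808/49) + 35789) = 1/((49/1787808)*(-10324/49) + 35789) = 1/(-2581/446952 + 35789) = 1/(15995962547/446952) = 446952/15995962547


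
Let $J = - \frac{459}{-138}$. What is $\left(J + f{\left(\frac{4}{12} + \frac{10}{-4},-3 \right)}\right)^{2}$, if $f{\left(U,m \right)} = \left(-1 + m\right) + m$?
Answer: $\frac{28561}{2116} \approx 13.498$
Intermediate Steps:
$f{\left(U,m \right)} = -1 + 2 m$
$J = \frac{153}{46}$ ($J = \left(-459\right) \left(- \frac{1}{138}\right) = \frac{153}{46} \approx 3.3261$)
$\left(J + f{\left(\frac{4}{12} + \frac{10}{-4},-3 \right)}\right)^{2} = \left(\frac{153}{46} + \left(-1 + 2 \left(-3\right)\right)\right)^{2} = \left(\frac{153}{46} - 7\right)^{2} = \left(- \frac{169}{46}\right)^{2} = \frac{28561}{2116}$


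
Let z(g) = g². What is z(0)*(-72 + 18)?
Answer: 0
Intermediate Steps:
z(0)*(-72 + 18) = 0²*(-72 + 18) = 0*(-54) = 0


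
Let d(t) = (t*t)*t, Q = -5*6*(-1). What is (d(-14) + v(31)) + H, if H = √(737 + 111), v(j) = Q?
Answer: -2714 + 4*√53 ≈ -2684.9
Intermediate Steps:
Q = 30 (Q = -30*(-1) = 30)
d(t) = t³ (d(t) = t²*t = t³)
v(j) = 30
H = 4*√53 (H = √848 = 4*√53 ≈ 29.120)
(d(-14) + v(31)) + H = ((-14)³ + 30) + 4*√53 = (-2744 + 30) + 4*√53 = -2714 + 4*√53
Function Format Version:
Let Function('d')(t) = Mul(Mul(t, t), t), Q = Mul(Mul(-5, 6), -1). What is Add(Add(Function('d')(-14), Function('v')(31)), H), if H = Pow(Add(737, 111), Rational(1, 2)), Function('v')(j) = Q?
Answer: Add(-2714, Mul(4, Pow(53, Rational(1, 2)))) ≈ -2684.9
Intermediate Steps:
Q = 30 (Q = Mul(-30, -1) = 30)
Function('d')(t) = Pow(t, 3) (Function('d')(t) = Mul(Pow(t, 2), t) = Pow(t, 3))
Function('v')(j) = 30
H = Mul(4, Pow(53, Rational(1, 2))) (H = Pow(848, Rational(1, 2)) = Mul(4, Pow(53, Rational(1, 2))) ≈ 29.120)
Add(Add(Function('d')(-14), Function('v')(31)), H) = Add(Add(Pow(-14, 3), 30), Mul(4, Pow(53, Rational(1, 2)))) = Add(Add(-2744, 30), Mul(4, Pow(53, Rational(1, 2)))) = Add(-2714, Mul(4, Pow(53, Rational(1, 2))))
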